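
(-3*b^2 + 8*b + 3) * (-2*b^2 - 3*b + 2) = 6*b^4 - 7*b^3 - 36*b^2 + 7*b + 6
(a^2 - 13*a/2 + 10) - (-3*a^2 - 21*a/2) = 4*a^2 + 4*a + 10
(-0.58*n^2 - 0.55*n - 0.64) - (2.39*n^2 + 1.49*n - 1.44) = -2.97*n^2 - 2.04*n + 0.8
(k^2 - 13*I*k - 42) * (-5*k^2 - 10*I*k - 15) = -5*k^4 + 55*I*k^3 + 65*k^2 + 615*I*k + 630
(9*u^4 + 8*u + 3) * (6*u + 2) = 54*u^5 + 18*u^4 + 48*u^2 + 34*u + 6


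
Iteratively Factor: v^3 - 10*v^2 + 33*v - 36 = (v - 3)*(v^2 - 7*v + 12) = (v - 3)^2*(v - 4)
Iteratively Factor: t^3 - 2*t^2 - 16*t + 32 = (t + 4)*(t^2 - 6*t + 8) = (t - 4)*(t + 4)*(t - 2)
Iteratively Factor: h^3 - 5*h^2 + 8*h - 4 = (h - 1)*(h^2 - 4*h + 4) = (h - 2)*(h - 1)*(h - 2)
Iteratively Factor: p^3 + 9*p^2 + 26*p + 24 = (p + 4)*(p^2 + 5*p + 6) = (p + 2)*(p + 4)*(p + 3)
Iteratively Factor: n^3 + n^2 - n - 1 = (n + 1)*(n^2 - 1) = (n + 1)^2*(n - 1)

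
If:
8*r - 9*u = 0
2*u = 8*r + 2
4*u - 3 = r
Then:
No Solution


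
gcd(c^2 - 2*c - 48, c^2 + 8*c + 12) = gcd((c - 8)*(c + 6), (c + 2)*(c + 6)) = c + 6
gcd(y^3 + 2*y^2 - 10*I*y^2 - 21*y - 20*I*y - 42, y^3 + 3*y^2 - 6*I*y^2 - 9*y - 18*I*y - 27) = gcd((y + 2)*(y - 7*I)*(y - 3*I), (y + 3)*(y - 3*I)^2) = y - 3*I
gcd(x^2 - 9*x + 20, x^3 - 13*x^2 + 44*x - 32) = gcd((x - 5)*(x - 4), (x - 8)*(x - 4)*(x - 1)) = x - 4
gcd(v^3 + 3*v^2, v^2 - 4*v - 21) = v + 3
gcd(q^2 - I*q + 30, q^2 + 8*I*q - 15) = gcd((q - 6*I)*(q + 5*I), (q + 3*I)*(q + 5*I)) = q + 5*I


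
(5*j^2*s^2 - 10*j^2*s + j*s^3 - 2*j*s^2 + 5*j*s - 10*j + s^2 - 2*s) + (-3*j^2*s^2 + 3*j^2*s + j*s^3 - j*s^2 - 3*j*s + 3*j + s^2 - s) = 2*j^2*s^2 - 7*j^2*s + 2*j*s^3 - 3*j*s^2 + 2*j*s - 7*j + 2*s^2 - 3*s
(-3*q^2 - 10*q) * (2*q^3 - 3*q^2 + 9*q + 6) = -6*q^5 - 11*q^4 + 3*q^3 - 108*q^2 - 60*q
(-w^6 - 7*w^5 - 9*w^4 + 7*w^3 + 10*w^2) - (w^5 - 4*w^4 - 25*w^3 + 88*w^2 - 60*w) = -w^6 - 8*w^5 - 5*w^4 + 32*w^3 - 78*w^2 + 60*w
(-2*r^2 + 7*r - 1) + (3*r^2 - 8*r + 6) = r^2 - r + 5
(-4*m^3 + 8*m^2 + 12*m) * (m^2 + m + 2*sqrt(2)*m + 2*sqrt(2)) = -4*m^5 - 8*sqrt(2)*m^4 + 4*m^4 + 8*sqrt(2)*m^3 + 20*m^3 + 12*m^2 + 40*sqrt(2)*m^2 + 24*sqrt(2)*m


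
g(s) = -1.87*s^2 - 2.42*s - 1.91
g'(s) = -3.74*s - 2.42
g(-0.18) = -1.53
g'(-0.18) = -1.75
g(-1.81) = -3.66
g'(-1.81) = 4.35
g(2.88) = -24.39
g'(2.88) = -13.19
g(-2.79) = -9.71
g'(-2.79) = 8.01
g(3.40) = -31.76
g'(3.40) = -15.14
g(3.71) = -36.63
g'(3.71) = -16.30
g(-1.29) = -1.90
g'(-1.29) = 2.40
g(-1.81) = -3.66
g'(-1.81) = 4.35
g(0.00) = -1.91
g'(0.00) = -2.42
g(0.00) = -1.91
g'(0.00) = -2.42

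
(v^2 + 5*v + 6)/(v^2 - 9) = (v + 2)/(v - 3)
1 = 1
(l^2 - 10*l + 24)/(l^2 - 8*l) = (l^2 - 10*l + 24)/(l*(l - 8))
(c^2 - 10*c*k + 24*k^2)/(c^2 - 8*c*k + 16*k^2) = (c - 6*k)/(c - 4*k)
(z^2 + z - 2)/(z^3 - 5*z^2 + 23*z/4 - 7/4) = 4*(z + 2)/(4*z^2 - 16*z + 7)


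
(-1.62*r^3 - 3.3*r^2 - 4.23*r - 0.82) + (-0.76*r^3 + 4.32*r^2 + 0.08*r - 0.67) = -2.38*r^3 + 1.02*r^2 - 4.15*r - 1.49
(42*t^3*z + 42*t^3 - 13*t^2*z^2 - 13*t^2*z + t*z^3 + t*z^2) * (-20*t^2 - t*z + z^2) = -840*t^5*z - 840*t^5 + 218*t^4*z^2 + 218*t^4*z + 35*t^3*z^3 + 35*t^3*z^2 - 14*t^2*z^4 - 14*t^2*z^3 + t*z^5 + t*z^4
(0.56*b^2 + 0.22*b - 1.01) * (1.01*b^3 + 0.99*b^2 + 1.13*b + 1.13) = 0.5656*b^5 + 0.7766*b^4 - 0.1695*b^3 - 0.1185*b^2 - 0.8927*b - 1.1413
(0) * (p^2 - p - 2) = 0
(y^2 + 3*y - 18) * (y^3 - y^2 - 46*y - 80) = y^5 + 2*y^4 - 67*y^3 - 200*y^2 + 588*y + 1440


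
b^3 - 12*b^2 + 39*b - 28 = (b - 7)*(b - 4)*(b - 1)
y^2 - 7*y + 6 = (y - 6)*(y - 1)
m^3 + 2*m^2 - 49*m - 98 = (m - 7)*(m + 2)*(m + 7)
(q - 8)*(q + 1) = q^2 - 7*q - 8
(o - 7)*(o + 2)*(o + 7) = o^3 + 2*o^2 - 49*o - 98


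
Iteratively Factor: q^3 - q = (q + 1)*(q^2 - q) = (q - 1)*(q + 1)*(q)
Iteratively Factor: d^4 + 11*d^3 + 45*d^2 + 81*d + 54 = (d + 3)*(d^3 + 8*d^2 + 21*d + 18) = (d + 3)^2*(d^2 + 5*d + 6) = (d + 2)*(d + 3)^2*(d + 3)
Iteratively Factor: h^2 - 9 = (h + 3)*(h - 3)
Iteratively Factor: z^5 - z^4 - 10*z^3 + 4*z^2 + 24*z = (z + 2)*(z^4 - 3*z^3 - 4*z^2 + 12*z) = (z - 3)*(z + 2)*(z^3 - 4*z) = (z - 3)*(z + 2)^2*(z^2 - 2*z) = (z - 3)*(z - 2)*(z + 2)^2*(z)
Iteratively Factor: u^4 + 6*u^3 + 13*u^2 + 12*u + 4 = (u + 2)*(u^3 + 4*u^2 + 5*u + 2) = (u + 2)^2*(u^2 + 2*u + 1) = (u + 1)*(u + 2)^2*(u + 1)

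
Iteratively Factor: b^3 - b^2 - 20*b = (b)*(b^2 - b - 20) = b*(b - 5)*(b + 4)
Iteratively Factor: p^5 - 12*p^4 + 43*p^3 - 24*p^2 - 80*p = (p - 4)*(p^4 - 8*p^3 + 11*p^2 + 20*p) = (p - 4)*(p + 1)*(p^3 - 9*p^2 + 20*p) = p*(p - 4)*(p + 1)*(p^2 - 9*p + 20) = p*(p - 4)^2*(p + 1)*(p - 5)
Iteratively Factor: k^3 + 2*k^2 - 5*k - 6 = (k + 1)*(k^2 + k - 6) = (k - 2)*(k + 1)*(k + 3)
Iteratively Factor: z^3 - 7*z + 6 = (z + 3)*(z^2 - 3*z + 2) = (z - 2)*(z + 3)*(z - 1)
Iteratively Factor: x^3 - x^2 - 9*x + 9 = (x - 1)*(x^2 - 9) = (x - 1)*(x + 3)*(x - 3)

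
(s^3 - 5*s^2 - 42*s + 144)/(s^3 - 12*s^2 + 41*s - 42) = (s^2 - 2*s - 48)/(s^2 - 9*s + 14)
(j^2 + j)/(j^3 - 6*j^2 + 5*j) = (j + 1)/(j^2 - 6*j + 5)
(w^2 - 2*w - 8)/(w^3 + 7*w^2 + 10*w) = (w - 4)/(w*(w + 5))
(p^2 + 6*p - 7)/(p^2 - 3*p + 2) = (p + 7)/(p - 2)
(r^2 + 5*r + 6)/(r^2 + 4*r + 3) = (r + 2)/(r + 1)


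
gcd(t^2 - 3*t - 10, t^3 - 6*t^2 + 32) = t + 2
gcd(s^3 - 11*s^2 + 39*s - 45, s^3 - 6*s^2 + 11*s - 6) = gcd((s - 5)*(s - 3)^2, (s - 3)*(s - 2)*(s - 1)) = s - 3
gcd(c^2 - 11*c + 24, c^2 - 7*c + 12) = c - 3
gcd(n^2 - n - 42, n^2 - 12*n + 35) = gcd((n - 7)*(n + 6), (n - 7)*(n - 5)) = n - 7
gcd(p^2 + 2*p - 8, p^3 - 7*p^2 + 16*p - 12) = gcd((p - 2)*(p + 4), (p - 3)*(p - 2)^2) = p - 2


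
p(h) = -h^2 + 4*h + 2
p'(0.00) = 4.00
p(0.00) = 2.00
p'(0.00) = 4.00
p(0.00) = 2.00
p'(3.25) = -2.50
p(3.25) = 4.44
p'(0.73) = 2.54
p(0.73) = 4.39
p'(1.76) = 0.48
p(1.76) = 5.94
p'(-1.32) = 6.64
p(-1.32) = -5.02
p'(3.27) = -2.54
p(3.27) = 4.39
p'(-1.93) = 7.86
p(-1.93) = -9.44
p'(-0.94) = 5.88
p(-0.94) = -2.64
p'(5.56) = -7.12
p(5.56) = -6.67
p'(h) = 4 - 2*h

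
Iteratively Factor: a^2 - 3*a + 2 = (a - 2)*(a - 1)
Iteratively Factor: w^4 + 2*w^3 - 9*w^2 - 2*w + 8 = (w + 4)*(w^3 - 2*w^2 - w + 2) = (w - 1)*(w + 4)*(w^2 - w - 2) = (w - 1)*(w + 1)*(w + 4)*(w - 2)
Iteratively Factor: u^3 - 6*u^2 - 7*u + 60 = (u - 4)*(u^2 - 2*u - 15) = (u - 4)*(u + 3)*(u - 5)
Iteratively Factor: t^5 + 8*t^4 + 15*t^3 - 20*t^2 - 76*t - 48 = (t + 1)*(t^4 + 7*t^3 + 8*t^2 - 28*t - 48) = (t - 2)*(t + 1)*(t^3 + 9*t^2 + 26*t + 24) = (t - 2)*(t + 1)*(t + 2)*(t^2 + 7*t + 12) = (t - 2)*(t + 1)*(t + 2)*(t + 3)*(t + 4)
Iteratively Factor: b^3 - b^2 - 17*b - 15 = (b + 1)*(b^2 - 2*b - 15) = (b - 5)*(b + 1)*(b + 3)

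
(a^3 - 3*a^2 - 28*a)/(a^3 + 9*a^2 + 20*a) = (a - 7)/(a + 5)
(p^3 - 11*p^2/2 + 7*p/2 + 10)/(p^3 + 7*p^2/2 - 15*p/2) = (2*p^3 - 11*p^2 + 7*p + 20)/(p*(2*p^2 + 7*p - 15))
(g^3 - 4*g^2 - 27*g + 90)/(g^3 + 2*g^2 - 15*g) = (g - 6)/g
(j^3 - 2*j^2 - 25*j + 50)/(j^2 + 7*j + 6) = (j^3 - 2*j^2 - 25*j + 50)/(j^2 + 7*j + 6)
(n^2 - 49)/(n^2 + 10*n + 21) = (n - 7)/(n + 3)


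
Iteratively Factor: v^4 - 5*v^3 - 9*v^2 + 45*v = (v - 5)*(v^3 - 9*v) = (v - 5)*(v + 3)*(v^2 - 3*v) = (v - 5)*(v - 3)*(v + 3)*(v)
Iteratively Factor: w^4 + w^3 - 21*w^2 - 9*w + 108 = (w - 3)*(w^3 + 4*w^2 - 9*w - 36) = (w - 3)*(w + 4)*(w^2 - 9) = (w - 3)^2*(w + 4)*(w + 3)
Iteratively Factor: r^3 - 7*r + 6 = (r - 2)*(r^2 + 2*r - 3) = (r - 2)*(r + 3)*(r - 1)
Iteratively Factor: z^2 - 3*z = (z - 3)*(z)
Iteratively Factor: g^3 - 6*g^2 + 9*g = (g)*(g^2 - 6*g + 9) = g*(g - 3)*(g - 3)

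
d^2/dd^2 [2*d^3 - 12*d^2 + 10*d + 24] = 12*d - 24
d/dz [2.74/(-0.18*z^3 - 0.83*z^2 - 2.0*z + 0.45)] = (1.4796*z^2 + 4.5484*z + 5.48)/(0.18*z^3 + 0.83*z^2 + 2.0*z - 0.45)^2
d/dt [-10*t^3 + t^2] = 2*t*(1 - 15*t)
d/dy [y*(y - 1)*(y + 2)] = 3*y^2 + 2*y - 2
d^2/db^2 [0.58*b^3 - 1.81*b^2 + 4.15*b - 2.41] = 3.48*b - 3.62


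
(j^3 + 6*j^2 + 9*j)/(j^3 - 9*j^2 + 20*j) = (j^2 + 6*j + 9)/(j^2 - 9*j + 20)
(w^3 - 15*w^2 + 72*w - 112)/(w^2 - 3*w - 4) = (w^2 - 11*w + 28)/(w + 1)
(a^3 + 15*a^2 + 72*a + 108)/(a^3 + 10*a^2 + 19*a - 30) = (a^2 + 9*a + 18)/(a^2 + 4*a - 5)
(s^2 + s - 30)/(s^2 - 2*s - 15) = (s + 6)/(s + 3)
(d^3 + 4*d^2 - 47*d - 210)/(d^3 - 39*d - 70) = (d + 6)/(d + 2)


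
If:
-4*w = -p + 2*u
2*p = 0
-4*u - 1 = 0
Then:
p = 0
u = -1/4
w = 1/8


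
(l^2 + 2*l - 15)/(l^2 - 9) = (l + 5)/(l + 3)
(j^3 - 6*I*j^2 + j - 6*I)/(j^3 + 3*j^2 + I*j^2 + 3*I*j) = (j^2 - 7*I*j - 6)/(j*(j + 3))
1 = 1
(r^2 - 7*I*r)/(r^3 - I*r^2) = (r - 7*I)/(r*(r - I))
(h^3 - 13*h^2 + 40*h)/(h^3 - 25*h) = (h - 8)/(h + 5)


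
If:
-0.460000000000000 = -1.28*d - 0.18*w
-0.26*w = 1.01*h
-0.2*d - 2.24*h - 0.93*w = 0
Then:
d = 0.39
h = 0.06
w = -0.22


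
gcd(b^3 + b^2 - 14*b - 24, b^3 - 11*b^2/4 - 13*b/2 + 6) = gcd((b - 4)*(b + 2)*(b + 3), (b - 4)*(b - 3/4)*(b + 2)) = b^2 - 2*b - 8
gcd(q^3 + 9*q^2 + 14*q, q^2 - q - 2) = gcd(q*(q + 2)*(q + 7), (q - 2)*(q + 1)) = 1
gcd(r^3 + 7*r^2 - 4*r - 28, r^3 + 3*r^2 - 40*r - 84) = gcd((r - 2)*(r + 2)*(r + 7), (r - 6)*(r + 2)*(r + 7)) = r^2 + 9*r + 14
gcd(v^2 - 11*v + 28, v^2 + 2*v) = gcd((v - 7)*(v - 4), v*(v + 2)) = 1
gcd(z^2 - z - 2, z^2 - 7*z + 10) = z - 2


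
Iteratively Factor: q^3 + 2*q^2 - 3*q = (q - 1)*(q^2 + 3*q) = q*(q - 1)*(q + 3)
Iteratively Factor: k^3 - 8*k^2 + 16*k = (k - 4)*(k^2 - 4*k) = k*(k - 4)*(k - 4)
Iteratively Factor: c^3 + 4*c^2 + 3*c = (c + 3)*(c^2 + c) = (c + 1)*(c + 3)*(c)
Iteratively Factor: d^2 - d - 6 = (d + 2)*(d - 3)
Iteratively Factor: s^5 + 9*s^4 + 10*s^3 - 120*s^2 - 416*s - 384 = (s + 4)*(s^4 + 5*s^3 - 10*s^2 - 80*s - 96) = (s + 3)*(s + 4)*(s^3 + 2*s^2 - 16*s - 32) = (s + 3)*(s + 4)^2*(s^2 - 2*s - 8) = (s - 4)*(s + 3)*(s + 4)^2*(s + 2)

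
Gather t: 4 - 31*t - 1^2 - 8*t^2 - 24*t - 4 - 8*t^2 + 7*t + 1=-16*t^2 - 48*t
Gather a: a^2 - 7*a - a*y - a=a^2 + a*(-y - 8)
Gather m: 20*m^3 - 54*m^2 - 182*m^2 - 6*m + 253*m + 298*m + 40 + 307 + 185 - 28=20*m^3 - 236*m^2 + 545*m + 504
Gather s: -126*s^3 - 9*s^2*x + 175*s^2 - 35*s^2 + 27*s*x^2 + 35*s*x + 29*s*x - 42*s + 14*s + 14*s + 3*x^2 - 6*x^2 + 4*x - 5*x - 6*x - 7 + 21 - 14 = -126*s^3 + s^2*(140 - 9*x) + s*(27*x^2 + 64*x - 14) - 3*x^2 - 7*x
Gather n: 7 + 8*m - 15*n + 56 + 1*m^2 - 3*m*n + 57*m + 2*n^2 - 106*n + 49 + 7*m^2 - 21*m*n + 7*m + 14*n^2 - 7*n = 8*m^2 + 72*m + 16*n^2 + n*(-24*m - 128) + 112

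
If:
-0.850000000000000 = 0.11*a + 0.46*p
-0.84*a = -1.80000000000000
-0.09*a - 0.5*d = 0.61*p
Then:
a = 2.14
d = 2.49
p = -2.36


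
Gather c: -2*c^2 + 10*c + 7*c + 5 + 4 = -2*c^2 + 17*c + 9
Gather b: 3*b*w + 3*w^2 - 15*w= 3*b*w + 3*w^2 - 15*w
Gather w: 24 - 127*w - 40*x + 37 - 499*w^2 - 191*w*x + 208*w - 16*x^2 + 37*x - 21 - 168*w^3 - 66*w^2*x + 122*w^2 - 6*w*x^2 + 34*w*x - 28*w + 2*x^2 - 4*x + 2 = -168*w^3 + w^2*(-66*x - 377) + w*(-6*x^2 - 157*x + 53) - 14*x^2 - 7*x + 42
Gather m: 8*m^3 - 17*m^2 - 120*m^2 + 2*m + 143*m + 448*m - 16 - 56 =8*m^3 - 137*m^2 + 593*m - 72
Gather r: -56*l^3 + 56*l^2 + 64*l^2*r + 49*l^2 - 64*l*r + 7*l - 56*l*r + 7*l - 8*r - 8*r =-56*l^3 + 105*l^2 + 14*l + r*(64*l^2 - 120*l - 16)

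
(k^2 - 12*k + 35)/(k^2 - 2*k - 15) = (k - 7)/(k + 3)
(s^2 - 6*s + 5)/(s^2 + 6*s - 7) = (s - 5)/(s + 7)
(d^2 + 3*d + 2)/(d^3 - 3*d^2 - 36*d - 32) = (d + 2)/(d^2 - 4*d - 32)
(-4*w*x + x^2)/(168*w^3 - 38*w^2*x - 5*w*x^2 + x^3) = x/(-42*w^2 - w*x + x^2)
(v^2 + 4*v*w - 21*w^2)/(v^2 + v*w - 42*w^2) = (v - 3*w)/(v - 6*w)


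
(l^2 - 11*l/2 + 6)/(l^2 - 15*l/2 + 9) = (l - 4)/(l - 6)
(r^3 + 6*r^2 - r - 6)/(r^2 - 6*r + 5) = (r^2 + 7*r + 6)/(r - 5)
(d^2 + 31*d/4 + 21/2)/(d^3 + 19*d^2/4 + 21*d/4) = (d + 6)/(d*(d + 3))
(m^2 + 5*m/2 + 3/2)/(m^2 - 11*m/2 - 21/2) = (m + 1)/(m - 7)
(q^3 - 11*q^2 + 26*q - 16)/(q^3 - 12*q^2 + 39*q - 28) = (q^2 - 10*q + 16)/(q^2 - 11*q + 28)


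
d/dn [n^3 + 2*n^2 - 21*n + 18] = 3*n^2 + 4*n - 21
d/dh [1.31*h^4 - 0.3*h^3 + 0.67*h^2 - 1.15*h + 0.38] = 5.24*h^3 - 0.9*h^2 + 1.34*h - 1.15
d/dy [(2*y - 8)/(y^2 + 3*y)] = 2*(-y^2 + 8*y + 12)/(y^2*(y^2 + 6*y + 9))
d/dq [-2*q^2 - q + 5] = -4*q - 1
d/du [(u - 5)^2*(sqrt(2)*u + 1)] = (u - 5)*(2*sqrt(2)*u + sqrt(2)*(u - 5) + 2)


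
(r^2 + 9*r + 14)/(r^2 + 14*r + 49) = (r + 2)/(r + 7)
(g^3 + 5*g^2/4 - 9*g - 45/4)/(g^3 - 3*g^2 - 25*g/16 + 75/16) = 4*(g + 3)/(4*g - 5)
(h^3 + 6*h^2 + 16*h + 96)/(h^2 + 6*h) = h + 16/h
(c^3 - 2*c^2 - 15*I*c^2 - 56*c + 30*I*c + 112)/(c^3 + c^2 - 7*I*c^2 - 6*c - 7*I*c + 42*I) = (c - 8*I)/(c + 3)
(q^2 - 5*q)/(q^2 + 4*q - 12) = q*(q - 5)/(q^2 + 4*q - 12)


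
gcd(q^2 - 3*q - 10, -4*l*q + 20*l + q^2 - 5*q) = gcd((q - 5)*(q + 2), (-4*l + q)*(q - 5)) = q - 5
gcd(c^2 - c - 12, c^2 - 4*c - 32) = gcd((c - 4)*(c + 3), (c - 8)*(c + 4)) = 1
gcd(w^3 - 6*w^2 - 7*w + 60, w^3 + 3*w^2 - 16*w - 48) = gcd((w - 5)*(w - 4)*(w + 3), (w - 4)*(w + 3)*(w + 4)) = w^2 - w - 12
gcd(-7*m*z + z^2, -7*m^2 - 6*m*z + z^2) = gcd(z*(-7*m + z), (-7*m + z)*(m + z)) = -7*m + z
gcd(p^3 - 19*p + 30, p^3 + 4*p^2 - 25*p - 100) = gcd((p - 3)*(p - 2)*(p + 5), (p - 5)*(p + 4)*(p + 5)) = p + 5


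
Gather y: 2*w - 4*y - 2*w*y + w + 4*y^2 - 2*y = 3*w + 4*y^2 + y*(-2*w - 6)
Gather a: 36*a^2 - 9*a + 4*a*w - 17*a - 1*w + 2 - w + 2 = 36*a^2 + a*(4*w - 26) - 2*w + 4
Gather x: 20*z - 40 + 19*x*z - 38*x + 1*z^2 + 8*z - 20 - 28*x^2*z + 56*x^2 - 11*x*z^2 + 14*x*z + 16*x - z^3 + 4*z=x^2*(56 - 28*z) + x*(-11*z^2 + 33*z - 22) - z^3 + z^2 + 32*z - 60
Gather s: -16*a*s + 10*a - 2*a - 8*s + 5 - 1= 8*a + s*(-16*a - 8) + 4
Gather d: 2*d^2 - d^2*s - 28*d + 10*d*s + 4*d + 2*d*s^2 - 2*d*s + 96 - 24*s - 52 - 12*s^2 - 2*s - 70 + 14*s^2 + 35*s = d^2*(2 - s) + d*(2*s^2 + 8*s - 24) + 2*s^2 + 9*s - 26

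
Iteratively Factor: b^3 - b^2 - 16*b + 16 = (b + 4)*(b^2 - 5*b + 4) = (b - 4)*(b + 4)*(b - 1)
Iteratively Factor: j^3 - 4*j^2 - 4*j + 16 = (j - 2)*(j^2 - 2*j - 8) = (j - 4)*(j - 2)*(j + 2)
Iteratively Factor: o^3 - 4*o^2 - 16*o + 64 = (o - 4)*(o^2 - 16) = (o - 4)^2*(o + 4)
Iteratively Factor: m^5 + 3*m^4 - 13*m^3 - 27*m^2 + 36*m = (m + 3)*(m^4 - 13*m^2 + 12*m) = (m + 3)*(m + 4)*(m^3 - 4*m^2 + 3*m) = (m - 1)*(m + 3)*(m + 4)*(m^2 - 3*m) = (m - 3)*(m - 1)*(m + 3)*(m + 4)*(m)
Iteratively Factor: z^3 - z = (z - 1)*(z^2 + z) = z*(z - 1)*(z + 1)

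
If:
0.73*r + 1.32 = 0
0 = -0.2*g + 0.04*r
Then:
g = -0.36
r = -1.81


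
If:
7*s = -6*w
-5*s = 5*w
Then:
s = 0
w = 0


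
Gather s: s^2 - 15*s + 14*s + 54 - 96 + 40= s^2 - s - 2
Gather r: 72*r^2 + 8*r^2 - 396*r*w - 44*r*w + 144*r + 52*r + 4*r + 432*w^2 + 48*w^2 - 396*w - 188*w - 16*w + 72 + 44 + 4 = 80*r^2 + r*(200 - 440*w) + 480*w^2 - 600*w + 120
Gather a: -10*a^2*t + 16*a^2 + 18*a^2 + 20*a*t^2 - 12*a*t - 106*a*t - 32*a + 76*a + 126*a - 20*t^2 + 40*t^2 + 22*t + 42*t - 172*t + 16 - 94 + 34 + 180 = a^2*(34 - 10*t) + a*(20*t^2 - 118*t + 170) + 20*t^2 - 108*t + 136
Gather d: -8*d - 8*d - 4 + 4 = -16*d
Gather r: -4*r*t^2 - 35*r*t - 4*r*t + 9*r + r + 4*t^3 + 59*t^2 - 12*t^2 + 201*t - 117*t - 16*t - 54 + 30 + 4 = r*(-4*t^2 - 39*t + 10) + 4*t^3 + 47*t^2 + 68*t - 20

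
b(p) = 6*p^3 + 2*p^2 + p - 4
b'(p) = 18*p^2 + 4*p + 1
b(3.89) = 383.34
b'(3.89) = 288.94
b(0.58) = -1.58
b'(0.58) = 9.38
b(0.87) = 2.33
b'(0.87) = 18.10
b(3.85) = 371.89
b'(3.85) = 283.20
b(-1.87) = -38.11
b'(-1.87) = 56.46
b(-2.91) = -137.83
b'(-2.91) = 141.79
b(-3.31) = -202.99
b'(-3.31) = 184.97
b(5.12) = 858.86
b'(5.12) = 493.34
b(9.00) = 4541.00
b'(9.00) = 1495.00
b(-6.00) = -1234.00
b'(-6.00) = 625.00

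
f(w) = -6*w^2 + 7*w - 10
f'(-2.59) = 38.08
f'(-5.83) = 76.96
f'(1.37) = -9.44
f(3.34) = -53.55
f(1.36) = -11.58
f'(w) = 7 - 12*w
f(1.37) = -11.67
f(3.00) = -43.00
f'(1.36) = -9.32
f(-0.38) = -13.53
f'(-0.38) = 11.56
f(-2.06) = -49.88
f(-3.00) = -85.00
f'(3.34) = -33.08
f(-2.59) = -68.38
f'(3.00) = -29.00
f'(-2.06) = 31.72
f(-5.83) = -254.74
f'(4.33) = -44.96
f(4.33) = -92.18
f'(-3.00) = 43.00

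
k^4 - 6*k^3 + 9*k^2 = k^2*(k - 3)^2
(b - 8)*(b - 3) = b^2 - 11*b + 24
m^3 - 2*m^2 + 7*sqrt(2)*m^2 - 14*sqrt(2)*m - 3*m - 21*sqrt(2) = (m - 3)*(m + 1)*(m + 7*sqrt(2))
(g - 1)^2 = g^2 - 2*g + 1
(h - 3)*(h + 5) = h^2 + 2*h - 15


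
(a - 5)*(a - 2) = a^2 - 7*a + 10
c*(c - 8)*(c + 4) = c^3 - 4*c^2 - 32*c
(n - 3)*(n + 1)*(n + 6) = n^3 + 4*n^2 - 15*n - 18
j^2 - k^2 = (j - k)*(j + k)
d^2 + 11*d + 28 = (d + 4)*(d + 7)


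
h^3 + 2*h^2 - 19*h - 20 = (h - 4)*(h + 1)*(h + 5)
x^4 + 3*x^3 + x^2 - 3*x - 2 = (x - 1)*(x + 1)^2*(x + 2)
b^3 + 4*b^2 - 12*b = b*(b - 2)*(b + 6)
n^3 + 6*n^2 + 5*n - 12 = (n - 1)*(n + 3)*(n + 4)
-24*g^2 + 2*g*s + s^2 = (-4*g + s)*(6*g + s)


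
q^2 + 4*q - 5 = (q - 1)*(q + 5)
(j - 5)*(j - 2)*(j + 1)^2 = j^4 - 5*j^3 - 3*j^2 + 13*j + 10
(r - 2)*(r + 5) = r^2 + 3*r - 10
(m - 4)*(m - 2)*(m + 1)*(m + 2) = m^4 - 3*m^3 - 8*m^2 + 12*m + 16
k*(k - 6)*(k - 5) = k^3 - 11*k^2 + 30*k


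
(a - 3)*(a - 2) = a^2 - 5*a + 6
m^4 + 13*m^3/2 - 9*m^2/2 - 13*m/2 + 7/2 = (m - 1)*(m - 1/2)*(m + 1)*(m + 7)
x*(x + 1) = x^2 + x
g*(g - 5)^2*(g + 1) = g^4 - 9*g^3 + 15*g^2 + 25*g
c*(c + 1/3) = c^2 + c/3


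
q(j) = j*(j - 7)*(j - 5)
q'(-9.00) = 494.00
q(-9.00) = -2016.00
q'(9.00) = 62.00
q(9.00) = 72.00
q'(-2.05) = 96.81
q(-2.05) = -130.80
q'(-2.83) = 126.95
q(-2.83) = -217.82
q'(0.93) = 15.27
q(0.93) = 22.98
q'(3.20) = -11.08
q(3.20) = 21.89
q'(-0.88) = 58.44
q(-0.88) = -40.77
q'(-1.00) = 62.00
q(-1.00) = -48.00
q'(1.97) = -0.64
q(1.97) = 30.02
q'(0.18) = 30.78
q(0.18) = 5.92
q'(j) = j*(j - 7) + j*(j - 5) + (j - 7)*(j - 5)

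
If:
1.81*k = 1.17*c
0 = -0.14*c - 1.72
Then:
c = -12.29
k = -7.94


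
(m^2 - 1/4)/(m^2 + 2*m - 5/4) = (2*m + 1)/(2*m + 5)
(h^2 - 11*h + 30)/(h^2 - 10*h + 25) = (h - 6)/(h - 5)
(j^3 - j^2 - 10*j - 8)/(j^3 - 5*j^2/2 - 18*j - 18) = 2*(j^2 - 3*j - 4)/(2*j^2 - 9*j - 18)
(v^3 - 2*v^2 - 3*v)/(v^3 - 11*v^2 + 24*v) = (v + 1)/(v - 8)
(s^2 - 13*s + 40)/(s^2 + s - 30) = (s - 8)/(s + 6)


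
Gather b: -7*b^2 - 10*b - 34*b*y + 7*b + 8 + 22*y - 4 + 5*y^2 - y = -7*b^2 + b*(-34*y - 3) + 5*y^2 + 21*y + 4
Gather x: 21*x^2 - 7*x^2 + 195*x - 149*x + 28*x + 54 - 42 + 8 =14*x^2 + 74*x + 20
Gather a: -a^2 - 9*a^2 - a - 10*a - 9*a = -10*a^2 - 20*a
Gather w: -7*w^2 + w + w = -7*w^2 + 2*w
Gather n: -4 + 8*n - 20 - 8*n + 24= 0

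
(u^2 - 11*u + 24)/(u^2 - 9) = (u - 8)/(u + 3)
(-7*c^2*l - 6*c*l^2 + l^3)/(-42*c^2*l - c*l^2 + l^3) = (c + l)/(6*c + l)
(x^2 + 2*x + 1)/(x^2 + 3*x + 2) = (x + 1)/(x + 2)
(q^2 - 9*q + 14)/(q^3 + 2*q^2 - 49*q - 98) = (q - 2)/(q^2 + 9*q + 14)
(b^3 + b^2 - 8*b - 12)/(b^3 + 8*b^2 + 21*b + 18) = (b^2 - b - 6)/(b^2 + 6*b + 9)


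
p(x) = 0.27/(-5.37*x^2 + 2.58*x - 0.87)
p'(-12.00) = -0.00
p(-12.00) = -0.00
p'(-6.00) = -0.00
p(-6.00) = -0.00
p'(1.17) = 0.10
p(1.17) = -0.05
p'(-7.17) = -0.00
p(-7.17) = -0.00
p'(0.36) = 0.86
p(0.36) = -0.42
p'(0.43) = 0.97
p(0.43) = -0.36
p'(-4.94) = -0.00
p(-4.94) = -0.00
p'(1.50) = 0.04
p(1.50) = -0.03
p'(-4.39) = -0.00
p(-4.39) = -0.00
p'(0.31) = 0.59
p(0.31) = -0.46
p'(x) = 0.27*(10.74*x - 2.58)/(-5.37*x^2 + 2.58*x - 0.87)^2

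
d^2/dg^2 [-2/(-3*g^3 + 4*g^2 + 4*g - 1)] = 4*((4 - 9*g)*(3*g^3 - 4*g^2 - 4*g + 1) + (-9*g^2 + 8*g + 4)^2)/(3*g^3 - 4*g^2 - 4*g + 1)^3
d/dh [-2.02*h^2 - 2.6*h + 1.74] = -4.04*h - 2.6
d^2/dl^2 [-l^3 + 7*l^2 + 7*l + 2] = 14 - 6*l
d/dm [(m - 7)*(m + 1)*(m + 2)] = 3*m^2 - 8*m - 19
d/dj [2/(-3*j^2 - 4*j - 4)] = 4*(3*j + 2)/(3*j^2 + 4*j + 4)^2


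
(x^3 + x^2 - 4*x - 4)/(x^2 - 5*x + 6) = (x^2 + 3*x + 2)/(x - 3)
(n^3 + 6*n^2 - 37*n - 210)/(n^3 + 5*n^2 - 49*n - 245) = (n - 6)/(n - 7)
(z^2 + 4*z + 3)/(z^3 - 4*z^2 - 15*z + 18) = (z + 1)/(z^2 - 7*z + 6)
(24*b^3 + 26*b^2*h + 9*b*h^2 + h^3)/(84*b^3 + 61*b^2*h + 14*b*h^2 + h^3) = (2*b + h)/(7*b + h)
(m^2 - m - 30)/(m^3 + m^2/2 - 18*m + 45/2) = 2*(m - 6)/(2*m^2 - 9*m + 9)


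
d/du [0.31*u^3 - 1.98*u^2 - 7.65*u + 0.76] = 0.93*u^2 - 3.96*u - 7.65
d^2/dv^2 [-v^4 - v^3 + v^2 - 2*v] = -12*v^2 - 6*v + 2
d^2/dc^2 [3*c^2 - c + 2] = 6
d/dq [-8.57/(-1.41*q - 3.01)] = -12.0837/(1.41*q + 3.01)^2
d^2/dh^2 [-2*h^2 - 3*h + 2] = -4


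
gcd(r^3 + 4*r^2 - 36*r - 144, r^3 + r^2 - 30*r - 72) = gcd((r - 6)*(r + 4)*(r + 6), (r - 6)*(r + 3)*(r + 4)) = r^2 - 2*r - 24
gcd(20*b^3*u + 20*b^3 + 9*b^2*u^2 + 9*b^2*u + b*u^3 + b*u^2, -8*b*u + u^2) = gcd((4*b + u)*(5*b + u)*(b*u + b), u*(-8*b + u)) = 1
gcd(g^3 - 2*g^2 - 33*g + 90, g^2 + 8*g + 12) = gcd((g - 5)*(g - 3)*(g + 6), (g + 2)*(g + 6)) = g + 6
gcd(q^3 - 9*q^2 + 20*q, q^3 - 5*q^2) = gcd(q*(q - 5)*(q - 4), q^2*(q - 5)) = q^2 - 5*q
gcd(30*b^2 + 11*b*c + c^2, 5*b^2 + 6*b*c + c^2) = 5*b + c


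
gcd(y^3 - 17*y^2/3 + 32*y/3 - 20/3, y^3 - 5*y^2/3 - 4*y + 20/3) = y^2 - 11*y/3 + 10/3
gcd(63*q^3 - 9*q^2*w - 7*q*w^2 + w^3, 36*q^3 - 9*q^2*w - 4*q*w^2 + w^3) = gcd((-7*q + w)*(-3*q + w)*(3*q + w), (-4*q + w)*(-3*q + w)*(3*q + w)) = 9*q^2 - w^2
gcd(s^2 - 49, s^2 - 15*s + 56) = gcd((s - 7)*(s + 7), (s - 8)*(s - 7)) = s - 7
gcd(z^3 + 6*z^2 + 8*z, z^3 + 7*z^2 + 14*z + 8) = z^2 + 6*z + 8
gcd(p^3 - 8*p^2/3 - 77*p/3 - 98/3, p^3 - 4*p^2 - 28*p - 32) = p + 2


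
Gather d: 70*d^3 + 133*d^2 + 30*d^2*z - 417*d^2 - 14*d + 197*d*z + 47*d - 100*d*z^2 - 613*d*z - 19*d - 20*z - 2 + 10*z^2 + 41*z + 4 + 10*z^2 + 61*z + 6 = 70*d^3 + d^2*(30*z - 284) + d*(-100*z^2 - 416*z + 14) + 20*z^2 + 82*z + 8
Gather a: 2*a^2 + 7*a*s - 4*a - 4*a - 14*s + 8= 2*a^2 + a*(7*s - 8) - 14*s + 8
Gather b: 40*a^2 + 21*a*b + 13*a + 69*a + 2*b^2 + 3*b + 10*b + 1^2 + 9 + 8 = 40*a^2 + 82*a + 2*b^2 + b*(21*a + 13) + 18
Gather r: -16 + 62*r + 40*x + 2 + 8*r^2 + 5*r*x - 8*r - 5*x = 8*r^2 + r*(5*x + 54) + 35*x - 14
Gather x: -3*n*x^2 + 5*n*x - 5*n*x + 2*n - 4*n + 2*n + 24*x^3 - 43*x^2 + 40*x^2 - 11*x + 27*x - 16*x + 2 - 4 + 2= 24*x^3 + x^2*(-3*n - 3)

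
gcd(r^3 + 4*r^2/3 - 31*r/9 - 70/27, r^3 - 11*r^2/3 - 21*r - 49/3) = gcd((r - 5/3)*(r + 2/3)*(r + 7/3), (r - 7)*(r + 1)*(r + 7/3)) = r + 7/3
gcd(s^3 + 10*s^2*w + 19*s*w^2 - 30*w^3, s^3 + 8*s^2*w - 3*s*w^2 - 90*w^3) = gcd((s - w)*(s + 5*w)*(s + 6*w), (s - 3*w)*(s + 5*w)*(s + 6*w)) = s^2 + 11*s*w + 30*w^2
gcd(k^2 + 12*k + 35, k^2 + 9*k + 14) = k + 7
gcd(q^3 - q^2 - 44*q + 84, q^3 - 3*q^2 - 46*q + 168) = q^2 + q - 42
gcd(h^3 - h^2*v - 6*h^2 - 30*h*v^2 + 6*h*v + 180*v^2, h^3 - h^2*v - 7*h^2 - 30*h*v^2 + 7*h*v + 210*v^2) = -h^2 + h*v + 30*v^2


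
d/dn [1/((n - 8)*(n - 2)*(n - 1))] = (-(n - 8)*(n - 2) - (n - 8)*(n - 1) - (n - 2)*(n - 1))/((n - 8)^2*(n - 2)^2*(n - 1)^2)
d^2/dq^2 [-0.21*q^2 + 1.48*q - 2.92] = -0.420000000000000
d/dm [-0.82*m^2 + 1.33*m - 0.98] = 1.33 - 1.64*m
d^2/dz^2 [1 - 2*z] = 0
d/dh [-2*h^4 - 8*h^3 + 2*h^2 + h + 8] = -8*h^3 - 24*h^2 + 4*h + 1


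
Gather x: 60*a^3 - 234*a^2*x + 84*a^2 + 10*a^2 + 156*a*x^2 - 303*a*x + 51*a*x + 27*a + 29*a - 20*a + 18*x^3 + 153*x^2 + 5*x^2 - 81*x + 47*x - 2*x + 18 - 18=60*a^3 + 94*a^2 + 36*a + 18*x^3 + x^2*(156*a + 158) + x*(-234*a^2 - 252*a - 36)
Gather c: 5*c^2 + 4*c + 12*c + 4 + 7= 5*c^2 + 16*c + 11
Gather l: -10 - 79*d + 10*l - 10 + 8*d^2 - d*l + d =8*d^2 - 78*d + l*(10 - d) - 20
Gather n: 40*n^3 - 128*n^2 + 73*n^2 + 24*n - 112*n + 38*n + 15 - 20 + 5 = 40*n^3 - 55*n^2 - 50*n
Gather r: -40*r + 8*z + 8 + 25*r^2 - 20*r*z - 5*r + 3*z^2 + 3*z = 25*r^2 + r*(-20*z - 45) + 3*z^2 + 11*z + 8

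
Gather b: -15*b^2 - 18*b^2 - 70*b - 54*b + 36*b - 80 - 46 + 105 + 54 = -33*b^2 - 88*b + 33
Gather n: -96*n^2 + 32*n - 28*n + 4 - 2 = -96*n^2 + 4*n + 2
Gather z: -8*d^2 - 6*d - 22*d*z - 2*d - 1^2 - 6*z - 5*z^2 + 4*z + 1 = -8*d^2 - 8*d - 5*z^2 + z*(-22*d - 2)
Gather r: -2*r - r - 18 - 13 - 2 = -3*r - 33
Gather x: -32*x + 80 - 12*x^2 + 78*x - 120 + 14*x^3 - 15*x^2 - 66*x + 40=14*x^3 - 27*x^2 - 20*x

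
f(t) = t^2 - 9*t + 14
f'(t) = 2*t - 9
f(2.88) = -3.63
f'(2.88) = -3.24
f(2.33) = -1.54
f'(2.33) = -4.34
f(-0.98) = 23.78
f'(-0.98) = -10.96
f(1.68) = 1.70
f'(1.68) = -5.64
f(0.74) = 7.89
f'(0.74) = -7.52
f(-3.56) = 58.71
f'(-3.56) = -16.12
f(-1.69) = 32.07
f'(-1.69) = -12.38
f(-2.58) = 43.88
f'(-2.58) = -14.16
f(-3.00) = 50.00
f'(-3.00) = -15.00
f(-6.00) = 104.00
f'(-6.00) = -21.00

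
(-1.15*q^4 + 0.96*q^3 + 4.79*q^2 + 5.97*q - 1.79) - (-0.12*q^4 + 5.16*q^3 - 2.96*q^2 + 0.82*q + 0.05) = -1.03*q^4 - 4.2*q^3 + 7.75*q^2 + 5.15*q - 1.84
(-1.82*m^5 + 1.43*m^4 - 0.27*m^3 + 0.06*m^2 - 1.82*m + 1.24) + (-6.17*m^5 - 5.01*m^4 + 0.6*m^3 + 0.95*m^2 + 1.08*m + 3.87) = -7.99*m^5 - 3.58*m^4 + 0.33*m^3 + 1.01*m^2 - 0.74*m + 5.11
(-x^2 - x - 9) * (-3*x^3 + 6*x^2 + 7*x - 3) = 3*x^5 - 3*x^4 + 14*x^3 - 58*x^2 - 60*x + 27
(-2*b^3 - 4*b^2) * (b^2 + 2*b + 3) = -2*b^5 - 8*b^4 - 14*b^3 - 12*b^2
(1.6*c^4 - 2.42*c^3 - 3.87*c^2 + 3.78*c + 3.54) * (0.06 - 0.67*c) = -1.072*c^5 + 1.7174*c^4 + 2.4477*c^3 - 2.7648*c^2 - 2.145*c + 0.2124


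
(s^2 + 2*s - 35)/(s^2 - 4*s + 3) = (s^2 + 2*s - 35)/(s^2 - 4*s + 3)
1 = 1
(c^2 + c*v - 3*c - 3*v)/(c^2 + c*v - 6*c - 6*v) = (c - 3)/(c - 6)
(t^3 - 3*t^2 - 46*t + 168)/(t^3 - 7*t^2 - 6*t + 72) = (t + 7)/(t + 3)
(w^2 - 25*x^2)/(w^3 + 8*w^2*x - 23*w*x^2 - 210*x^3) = (w + 5*x)/(w^2 + 13*w*x + 42*x^2)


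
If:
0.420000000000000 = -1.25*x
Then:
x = -0.34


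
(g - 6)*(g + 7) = g^2 + g - 42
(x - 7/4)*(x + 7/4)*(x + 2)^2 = x^4 + 4*x^3 + 15*x^2/16 - 49*x/4 - 49/4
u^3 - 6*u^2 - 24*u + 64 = (u - 8)*(u - 2)*(u + 4)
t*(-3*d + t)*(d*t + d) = -3*d^2*t^2 - 3*d^2*t + d*t^3 + d*t^2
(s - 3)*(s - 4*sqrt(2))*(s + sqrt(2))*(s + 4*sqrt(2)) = s^4 - 3*s^3 + sqrt(2)*s^3 - 32*s^2 - 3*sqrt(2)*s^2 - 32*sqrt(2)*s + 96*s + 96*sqrt(2)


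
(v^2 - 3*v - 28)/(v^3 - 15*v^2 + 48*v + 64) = (v^2 - 3*v - 28)/(v^3 - 15*v^2 + 48*v + 64)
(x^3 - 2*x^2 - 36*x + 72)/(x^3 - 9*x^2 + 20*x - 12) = (x + 6)/(x - 1)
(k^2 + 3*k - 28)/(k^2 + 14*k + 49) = (k - 4)/(k + 7)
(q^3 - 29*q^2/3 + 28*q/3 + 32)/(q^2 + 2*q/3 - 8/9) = 3*(q^2 - 11*q + 24)/(3*q - 2)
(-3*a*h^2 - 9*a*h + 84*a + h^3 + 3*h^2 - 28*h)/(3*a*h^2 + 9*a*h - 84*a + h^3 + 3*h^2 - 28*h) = (-3*a + h)/(3*a + h)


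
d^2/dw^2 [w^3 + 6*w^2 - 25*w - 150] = 6*w + 12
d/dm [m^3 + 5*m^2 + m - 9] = 3*m^2 + 10*m + 1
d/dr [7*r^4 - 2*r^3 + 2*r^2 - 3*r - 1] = 28*r^3 - 6*r^2 + 4*r - 3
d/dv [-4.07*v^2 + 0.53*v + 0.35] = 0.53 - 8.14*v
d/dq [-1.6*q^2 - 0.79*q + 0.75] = -3.2*q - 0.79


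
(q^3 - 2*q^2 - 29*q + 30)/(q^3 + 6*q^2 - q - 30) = (q^2 - 7*q + 6)/(q^2 + q - 6)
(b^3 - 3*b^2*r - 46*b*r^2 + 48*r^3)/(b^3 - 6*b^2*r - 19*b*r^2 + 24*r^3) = (b + 6*r)/(b + 3*r)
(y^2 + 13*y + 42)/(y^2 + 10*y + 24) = (y + 7)/(y + 4)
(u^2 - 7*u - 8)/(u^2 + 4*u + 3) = (u - 8)/(u + 3)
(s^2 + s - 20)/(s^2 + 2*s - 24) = (s + 5)/(s + 6)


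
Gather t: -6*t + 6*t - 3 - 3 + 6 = 0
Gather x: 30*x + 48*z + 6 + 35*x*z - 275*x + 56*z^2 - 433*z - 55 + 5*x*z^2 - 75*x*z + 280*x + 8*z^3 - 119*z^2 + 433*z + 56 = x*(5*z^2 - 40*z + 35) + 8*z^3 - 63*z^2 + 48*z + 7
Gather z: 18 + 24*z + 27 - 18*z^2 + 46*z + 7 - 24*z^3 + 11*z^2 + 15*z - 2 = -24*z^3 - 7*z^2 + 85*z + 50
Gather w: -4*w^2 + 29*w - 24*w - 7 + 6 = -4*w^2 + 5*w - 1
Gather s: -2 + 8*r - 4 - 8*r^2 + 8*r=-8*r^2 + 16*r - 6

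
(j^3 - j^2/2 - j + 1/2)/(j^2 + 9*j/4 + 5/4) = 2*(2*j^2 - 3*j + 1)/(4*j + 5)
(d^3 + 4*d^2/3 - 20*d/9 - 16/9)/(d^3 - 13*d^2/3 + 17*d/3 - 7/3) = (9*d^3 + 12*d^2 - 20*d - 16)/(3*(3*d^3 - 13*d^2 + 17*d - 7))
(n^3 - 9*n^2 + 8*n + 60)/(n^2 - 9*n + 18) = (n^2 - 3*n - 10)/(n - 3)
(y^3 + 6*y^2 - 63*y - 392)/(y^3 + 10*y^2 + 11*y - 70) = (y^2 - y - 56)/(y^2 + 3*y - 10)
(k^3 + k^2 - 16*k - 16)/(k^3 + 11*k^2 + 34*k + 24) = (k - 4)/(k + 6)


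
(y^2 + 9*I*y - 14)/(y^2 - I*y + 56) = (y + 2*I)/(y - 8*I)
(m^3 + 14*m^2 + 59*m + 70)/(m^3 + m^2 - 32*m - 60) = (m + 7)/(m - 6)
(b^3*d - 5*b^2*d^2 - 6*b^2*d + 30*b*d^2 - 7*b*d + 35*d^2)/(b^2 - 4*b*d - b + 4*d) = d*(b^3 - 5*b^2*d - 6*b^2 + 30*b*d - 7*b + 35*d)/(b^2 - 4*b*d - b + 4*d)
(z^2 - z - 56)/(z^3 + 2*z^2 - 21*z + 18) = (z^2 - z - 56)/(z^3 + 2*z^2 - 21*z + 18)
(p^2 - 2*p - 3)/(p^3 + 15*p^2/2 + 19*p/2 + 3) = 2*(p - 3)/(2*p^2 + 13*p + 6)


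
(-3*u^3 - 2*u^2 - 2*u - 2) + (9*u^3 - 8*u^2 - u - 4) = 6*u^3 - 10*u^2 - 3*u - 6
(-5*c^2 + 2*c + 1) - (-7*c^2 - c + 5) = 2*c^2 + 3*c - 4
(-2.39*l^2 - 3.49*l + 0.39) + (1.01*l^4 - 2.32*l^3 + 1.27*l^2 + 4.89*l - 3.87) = 1.01*l^4 - 2.32*l^3 - 1.12*l^2 + 1.4*l - 3.48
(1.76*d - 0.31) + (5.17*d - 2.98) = 6.93*d - 3.29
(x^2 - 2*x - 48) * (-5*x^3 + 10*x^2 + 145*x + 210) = -5*x^5 + 20*x^4 + 365*x^3 - 560*x^2 - 7380*x - 10080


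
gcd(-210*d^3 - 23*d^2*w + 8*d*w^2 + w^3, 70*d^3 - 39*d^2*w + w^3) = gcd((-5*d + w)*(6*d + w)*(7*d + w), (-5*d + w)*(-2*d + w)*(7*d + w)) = -35*d^2 + 2*d*w + w^2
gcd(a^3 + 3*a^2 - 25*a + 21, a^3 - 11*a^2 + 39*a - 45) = a - 3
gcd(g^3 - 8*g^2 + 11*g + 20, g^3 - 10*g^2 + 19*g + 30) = g^2 - 4*g - 5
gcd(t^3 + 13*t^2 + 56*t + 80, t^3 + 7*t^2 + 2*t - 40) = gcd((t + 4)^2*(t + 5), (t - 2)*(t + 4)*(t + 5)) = t^2 + 9*t + 20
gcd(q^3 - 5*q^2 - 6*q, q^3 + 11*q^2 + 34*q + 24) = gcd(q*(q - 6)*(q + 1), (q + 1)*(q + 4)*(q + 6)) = q + 1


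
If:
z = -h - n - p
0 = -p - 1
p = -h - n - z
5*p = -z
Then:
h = -n - 4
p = -1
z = 5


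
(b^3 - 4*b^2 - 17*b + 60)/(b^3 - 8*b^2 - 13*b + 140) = (b - 3)/(b - 7)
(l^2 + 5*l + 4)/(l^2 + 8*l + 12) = (l^2 + 5*l + 4)/(l^2 + 8*l + 12)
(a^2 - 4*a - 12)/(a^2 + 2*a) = (a - 6)/a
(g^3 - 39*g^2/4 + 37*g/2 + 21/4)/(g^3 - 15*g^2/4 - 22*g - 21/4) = (g - 3)/(g + 3)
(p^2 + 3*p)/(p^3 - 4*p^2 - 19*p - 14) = p*(p + 3)/(p^3 - 4*p^2 - 19*p - 14)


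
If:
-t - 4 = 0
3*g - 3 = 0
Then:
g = 1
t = -4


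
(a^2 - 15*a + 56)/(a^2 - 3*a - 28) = (a - 8)/(a + 4)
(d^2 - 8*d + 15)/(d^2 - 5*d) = (d - 3)/d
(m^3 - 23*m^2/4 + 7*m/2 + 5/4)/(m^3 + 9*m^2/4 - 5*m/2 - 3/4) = (m - 5)/(m + 3)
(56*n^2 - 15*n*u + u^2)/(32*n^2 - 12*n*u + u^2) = (-7*n + u)/(-4*n + u)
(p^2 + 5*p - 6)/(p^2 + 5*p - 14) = (p^2 + 5*p - 6)/(p^2 + 5*p - 14)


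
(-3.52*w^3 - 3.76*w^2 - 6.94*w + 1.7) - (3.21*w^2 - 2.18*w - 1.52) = -3.52*w^3 - 6.97*w^2 - 4.76*w + 3.22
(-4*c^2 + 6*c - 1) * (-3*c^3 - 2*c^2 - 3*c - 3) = 12*c^5 - 10*c^4 + 3*c^3 - 4*c^2 - 15*c + 3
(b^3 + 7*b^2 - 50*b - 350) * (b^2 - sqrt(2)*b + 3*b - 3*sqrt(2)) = b^5 - sqrt(2)*b^4 + 10*b^4 - 29*b^3 - 10*sqrt(2)*b^3 - 500*b^2 + 29*sqrt(2)*b^2 - 1050*b + 500*sqrt(2)*b + 1050*sqrt(2)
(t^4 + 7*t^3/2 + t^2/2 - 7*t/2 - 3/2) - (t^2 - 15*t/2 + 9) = t^4 + 7*t^3/2 - t^2/2 + 4*t - 21/2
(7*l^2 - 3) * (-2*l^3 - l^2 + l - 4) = -14*l^5 - 7*l^4 + 13*l^3 - 25*l^2 - 3*l + 12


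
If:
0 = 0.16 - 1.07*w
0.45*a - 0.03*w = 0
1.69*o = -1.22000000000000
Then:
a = 0.01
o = -0.72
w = 0.15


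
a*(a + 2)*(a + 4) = a^3 + 6*a^2 + 8*a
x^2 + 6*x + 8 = (x + 2)*(x + 4)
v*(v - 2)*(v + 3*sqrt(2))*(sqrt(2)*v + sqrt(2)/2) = sqrt(2)*v^4 - 3*sqrt(2)*v^3/2 + 6*v^3 - 9*v^2 - sqrt(2)*v^2 - 6*v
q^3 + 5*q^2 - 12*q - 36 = (q - 3)*(q + 2)*(q + 6)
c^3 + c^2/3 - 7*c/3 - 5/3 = (c - 5/3)*(c + 1)^2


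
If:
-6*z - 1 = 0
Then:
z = -1/6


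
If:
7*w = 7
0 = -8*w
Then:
No Solution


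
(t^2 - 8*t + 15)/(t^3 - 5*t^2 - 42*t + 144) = (t - 5)/(t^2 - 2*t - 48)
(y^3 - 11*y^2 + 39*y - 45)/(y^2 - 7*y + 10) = (y^2 - 6*y + 9)/(y - 2)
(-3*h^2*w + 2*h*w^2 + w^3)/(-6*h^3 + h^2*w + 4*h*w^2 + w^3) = w/(2*h + w)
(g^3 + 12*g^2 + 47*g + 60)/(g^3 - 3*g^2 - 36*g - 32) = (g^2 + 8*g + 15)/(g^2 - 7*g - 8)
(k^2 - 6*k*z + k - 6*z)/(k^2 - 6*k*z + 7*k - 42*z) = (k + 1)/(k + 7)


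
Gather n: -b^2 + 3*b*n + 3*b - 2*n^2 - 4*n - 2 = -b^2 + 3*b - 2*n^2 + n*(3*b - 4) - 2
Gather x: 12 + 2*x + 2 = 2*x + 14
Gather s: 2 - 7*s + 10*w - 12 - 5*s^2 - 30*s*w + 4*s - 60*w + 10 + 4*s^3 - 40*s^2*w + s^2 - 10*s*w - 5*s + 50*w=4*s^3 + s^2*(-40*w - 4) + s*(-40*w - 8)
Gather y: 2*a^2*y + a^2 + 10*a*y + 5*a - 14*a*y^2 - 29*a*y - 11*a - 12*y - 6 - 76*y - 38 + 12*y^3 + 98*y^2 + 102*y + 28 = a^2 - 6*a + 12*y^3 + y^2*(98 - 14*a) + y*(2*a^2 - 19*a + 14) - 16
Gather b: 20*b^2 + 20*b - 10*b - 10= 20*b^2 + 10*b - 10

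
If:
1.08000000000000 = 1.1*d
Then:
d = 0.98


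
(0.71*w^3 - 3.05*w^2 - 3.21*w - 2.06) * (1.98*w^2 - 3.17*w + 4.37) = 1.4058*w^5 - 8.2897*w^4 + 6.4154*w^3 - 7.2316*w^2 - 7.4975*w - 9.0022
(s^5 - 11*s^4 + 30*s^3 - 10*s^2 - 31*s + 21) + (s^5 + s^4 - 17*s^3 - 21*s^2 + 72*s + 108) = 2*s^5 - 10*s^4 + 13*s^3 - 31*s^2 + 41*s + 129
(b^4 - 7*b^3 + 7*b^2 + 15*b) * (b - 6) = b^5 - 13*b^4 + 49*b^3 - 27*b^2 - 90*b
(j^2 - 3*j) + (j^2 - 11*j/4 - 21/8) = 2*j^2 - 23*j/4 - 21/8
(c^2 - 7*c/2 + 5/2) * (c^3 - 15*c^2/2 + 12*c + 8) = c^5 - 11*c^4 + 163*c^3/4 - 211*c^2/4 + 2*c + 20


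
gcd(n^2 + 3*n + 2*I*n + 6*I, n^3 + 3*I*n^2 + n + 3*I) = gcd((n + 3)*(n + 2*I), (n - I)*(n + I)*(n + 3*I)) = 1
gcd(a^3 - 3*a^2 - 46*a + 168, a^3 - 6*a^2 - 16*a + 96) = a^2 - 10*a + 24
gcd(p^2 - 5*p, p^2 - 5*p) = p^2 - 5*p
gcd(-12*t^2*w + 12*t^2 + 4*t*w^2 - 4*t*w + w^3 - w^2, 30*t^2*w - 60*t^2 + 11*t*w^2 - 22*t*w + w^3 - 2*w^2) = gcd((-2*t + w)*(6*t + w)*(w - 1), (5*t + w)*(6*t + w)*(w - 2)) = 6*t + w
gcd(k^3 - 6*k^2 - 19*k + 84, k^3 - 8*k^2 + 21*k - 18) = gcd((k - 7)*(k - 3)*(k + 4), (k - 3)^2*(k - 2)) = k - 3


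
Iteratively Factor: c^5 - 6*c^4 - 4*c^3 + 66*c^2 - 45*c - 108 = (c - 3)*(c^4 - 3*c^3 - 13*c^2 + 27*c + 36) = (c - 3)*(c + 1)*(c^3 - 4*c^2 - 9*c + 36) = (c - 4)*(c - 3)*(c + 1)*(c^2 - 9) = (c - 4)*(c - 3)*(c + 1)*(c + 3)*(c - 3)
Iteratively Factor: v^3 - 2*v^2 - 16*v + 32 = (v + 4)*(v^2 - 6*v + 8) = (v - 4)*(v + 4)*(v - 2)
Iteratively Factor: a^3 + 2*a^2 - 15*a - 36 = (a + 3)*(a^2 - a - 12) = (a + 3)^2*(a - 4)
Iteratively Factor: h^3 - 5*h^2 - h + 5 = (h - 5)*(h^2 - 1) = (h - 5)*(h + 1)*(h - 1)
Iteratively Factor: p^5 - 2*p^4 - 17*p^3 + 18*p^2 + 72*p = (p - 3)*(p^4 + p^3 - 14*p^2 - 24*p) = (p - 3)*(p + 2)*(p^3 - p^2 - 12*p) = p*(p - 3)*(p + 2)*(p^2 - p - 12) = p*(p - 4)*(p - 3)*(p + 2)*(p + 3)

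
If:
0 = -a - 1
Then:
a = -1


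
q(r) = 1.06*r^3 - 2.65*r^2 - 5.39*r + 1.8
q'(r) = 3.18*r^2 - 5.3*r - 5.39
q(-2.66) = -22.56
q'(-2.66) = 31.21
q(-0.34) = 3.28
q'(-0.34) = -3.22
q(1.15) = -6.29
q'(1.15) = -7.28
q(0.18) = 0.75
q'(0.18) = -6.24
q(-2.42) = -15.70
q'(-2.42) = 26.06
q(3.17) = -8.15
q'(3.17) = 9.76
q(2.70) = -11.21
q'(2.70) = 3.48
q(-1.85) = -4.01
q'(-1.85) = 15.30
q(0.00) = 1.80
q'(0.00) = -5.39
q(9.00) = 511.38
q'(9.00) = 204.49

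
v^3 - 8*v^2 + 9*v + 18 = (v - 6)*(v - 3)*(v + 1)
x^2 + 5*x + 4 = (x + 1)*(x + 4)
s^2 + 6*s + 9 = (s + 3)^2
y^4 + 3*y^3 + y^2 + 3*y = y*(y + 3)*(y - I)*(y + I)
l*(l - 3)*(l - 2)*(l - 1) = l^4 - 6*l^3 + 11*l^2 - 6*l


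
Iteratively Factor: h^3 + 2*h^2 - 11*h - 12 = (h + 4)*(h^2 - 2*h - 3) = (h - 3)*(h + 4)*(h + 1)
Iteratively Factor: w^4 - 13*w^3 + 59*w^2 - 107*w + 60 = (w - 3)*(w^3 - 10*w^2 + 29*w - 20) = (w - 3)*(w - 1)*(w^2 - 9*w + 20) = (w - 5)*(w - 3)*(w - 1)*(w - 4)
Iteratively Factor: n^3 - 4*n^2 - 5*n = (n + 1)*(n^2 - 5*n) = (n - 5)*(n + 1)*(n)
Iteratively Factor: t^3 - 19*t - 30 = (t + 2)*(t^2 - 2*t - 15) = (t - 5)*(t + 2)*(t + 3)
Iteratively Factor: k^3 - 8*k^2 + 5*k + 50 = (k - 5)*(k^2 - 3*k - 10) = (k - 5)^2*(k + 2)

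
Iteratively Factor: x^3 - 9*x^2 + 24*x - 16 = (x - 4)*(x^2 - 5*x + 4) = (x - 4)*(x - 1)*(x - 4)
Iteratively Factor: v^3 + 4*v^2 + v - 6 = (v + 3)*(v^2 + v - 2) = (v + 2)*(v + 3)*(v - 1)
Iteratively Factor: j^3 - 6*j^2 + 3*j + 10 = (j + 1)*(j^2 - 7*j + 10) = (j - 5)*(j + 1)*(j - 2)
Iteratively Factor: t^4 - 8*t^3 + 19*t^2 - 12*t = (t - 1)*(t^3 - 7*t^2 + 12*t) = (t - 3)*(t - 1)*(t^2 - 4*t) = t*(t - 3)*(t - 1)*(t - 4)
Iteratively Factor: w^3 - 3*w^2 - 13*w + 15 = (w - 1)*(w^2 - 2*w - 15) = (w - 5)*(w - 1)*(w + 3)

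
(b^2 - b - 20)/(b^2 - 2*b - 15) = (b + 4)/(b + 3)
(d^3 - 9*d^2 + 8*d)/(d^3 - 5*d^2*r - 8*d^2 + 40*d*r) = (1 - d)/(-d + 5*r)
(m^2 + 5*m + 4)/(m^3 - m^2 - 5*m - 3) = (m + 4)/(m^2 - 2*m - 3)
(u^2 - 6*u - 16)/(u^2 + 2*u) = (u - 8)/u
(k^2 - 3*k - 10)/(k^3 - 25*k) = (k + 2)/(k*(k + 5))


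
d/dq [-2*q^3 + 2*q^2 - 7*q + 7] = -6*q^2 + 4*q - 7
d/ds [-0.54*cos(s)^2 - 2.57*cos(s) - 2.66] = (1.08*cos(s) + 2.57)*sin(s)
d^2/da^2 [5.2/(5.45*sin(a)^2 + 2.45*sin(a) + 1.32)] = (-617.812*sin(a)^4 - 208.299*sin(a)^3 + 1045.1402*sin(a)^2 + 433.4148*sin(a) - 12.3916)/(5.45*sin(a)^2 + 2.45*sin(a) + 1.32)^3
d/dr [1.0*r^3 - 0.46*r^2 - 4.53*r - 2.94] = 3.0*r^2 - 0.92*r - 4.53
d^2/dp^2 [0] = 0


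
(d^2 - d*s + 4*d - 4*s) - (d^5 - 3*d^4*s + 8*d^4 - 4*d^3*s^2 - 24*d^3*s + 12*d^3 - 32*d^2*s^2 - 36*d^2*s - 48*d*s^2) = -d^5 + 3*d^4*s - 8*d^4 + 4*d^3*s^2 + 24*d^3*s - 12*d^3 + 32*d^2*s^2 + 36*d^2*s + d^2 + 48*d*s^2 - d*s + 4*d - 4*s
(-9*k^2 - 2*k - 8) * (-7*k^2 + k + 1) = 63*k^4 + 5*k^3 + 45*k^2 - 10*k - 8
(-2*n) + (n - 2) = -n - 2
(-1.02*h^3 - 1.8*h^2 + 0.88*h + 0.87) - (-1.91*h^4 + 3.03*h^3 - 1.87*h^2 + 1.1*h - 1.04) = 1.91*h^4 - 4.05*h^3 + 0.0700000000000001*h^2 - 0.22*h + 1.91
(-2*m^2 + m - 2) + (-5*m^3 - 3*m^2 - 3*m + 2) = -5*m^3 - 5*m^2 - 2*m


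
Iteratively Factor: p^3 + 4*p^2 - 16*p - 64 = (p - 4)*(p^2 + 8*p + 16) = (p - 4)*(p + 4)*(p + 4)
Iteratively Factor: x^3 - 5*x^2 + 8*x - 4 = (x - 1)*(x^2 - 4*x + 4) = (x - 2)*(x - 1)*(x - 2)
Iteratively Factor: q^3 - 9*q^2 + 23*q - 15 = (q - 5)*(q^2 - 4*q + 3) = (q - 5)*(q - 1)*(q - 3)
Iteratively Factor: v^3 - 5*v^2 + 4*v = (v)*(v^2 - 5*v + 4) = v*(v - 4)*(v - 1)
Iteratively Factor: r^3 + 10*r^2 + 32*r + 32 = (r + 2)*(r^2 + 8*r + 16) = (r + 2)*(r + 4)*(r + 4)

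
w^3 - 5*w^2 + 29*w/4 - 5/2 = (w - 5/2)*(w - 2)*(w - 1/2)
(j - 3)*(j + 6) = j^2 + 3*j - 18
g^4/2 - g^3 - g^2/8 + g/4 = g*(g/2 + 1/4)*(g - 2)*(g - 1/2)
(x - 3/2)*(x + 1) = x^2 - x/2 - 3/2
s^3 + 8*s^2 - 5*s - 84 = (s - 3)*(s + 4)*(s + 7)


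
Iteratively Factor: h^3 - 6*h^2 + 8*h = (h - 2)*(h^2 - 4*h) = (h - 4)*(h - 2)*(h)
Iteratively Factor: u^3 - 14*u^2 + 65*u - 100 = (u - 5)*(u^2 - 9*u + 20) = (u - 5)^2*(u - 4)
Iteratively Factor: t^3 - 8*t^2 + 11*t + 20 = (t - 4)*(t^2 - 4*t - 5) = (t - 5)*(t - 4)*(t + 1)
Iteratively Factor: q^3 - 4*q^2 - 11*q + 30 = (q + 3)*(q^2 - 7*q + 10) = (q - 5)*(q + 3)*(q - 2)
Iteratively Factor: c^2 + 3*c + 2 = (c + 2)*(c + 1)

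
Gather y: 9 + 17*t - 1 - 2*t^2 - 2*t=-2*t^2 + 15*t + 8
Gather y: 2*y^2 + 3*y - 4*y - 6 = 2*y^2 - y - 6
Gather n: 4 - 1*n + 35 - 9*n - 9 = 30 - 10*n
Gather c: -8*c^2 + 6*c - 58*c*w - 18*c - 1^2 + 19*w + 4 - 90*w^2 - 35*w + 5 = -8*c^2 + c*(-58*w - 12) - 90*w^2 - 16*w + 8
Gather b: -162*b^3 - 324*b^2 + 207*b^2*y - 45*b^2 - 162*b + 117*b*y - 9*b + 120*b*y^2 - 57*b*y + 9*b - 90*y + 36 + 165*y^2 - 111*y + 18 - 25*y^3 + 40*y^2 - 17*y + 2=-162*b^3 + b^2*(207*y - 369) + b*(120*y^2 + 60*y - 162) - 25*y^3 + 205*y^2 - 218*y + 56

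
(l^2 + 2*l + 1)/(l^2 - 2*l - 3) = (l + 1)/(l - 3)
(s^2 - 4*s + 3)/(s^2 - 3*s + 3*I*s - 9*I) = (s - 1)/(s + 3*I)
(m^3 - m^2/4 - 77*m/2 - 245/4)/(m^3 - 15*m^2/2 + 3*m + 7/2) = (4*m^2 + 27*m + 35)/(2*(2*m^2 - m - 1))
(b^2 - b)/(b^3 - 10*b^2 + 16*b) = (b - 1)/(b^2 - 10*b + 16)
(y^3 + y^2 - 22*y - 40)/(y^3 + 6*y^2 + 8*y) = (y - 5)/y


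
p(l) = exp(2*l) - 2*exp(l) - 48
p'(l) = 2*exp(2*l) - 2*exp(l)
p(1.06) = -45.44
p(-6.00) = -48.00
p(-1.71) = -48.33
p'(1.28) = 18.68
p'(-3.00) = -0.09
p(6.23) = 256752.12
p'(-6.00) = 0.00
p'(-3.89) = -0.04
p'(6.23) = 514615.75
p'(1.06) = 10.89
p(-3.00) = -48.10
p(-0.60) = -48.80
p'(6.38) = 694849.55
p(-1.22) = -48.50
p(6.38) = 346786.84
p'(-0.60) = -0.50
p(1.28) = -42.26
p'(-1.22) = -0.42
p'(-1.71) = -0.30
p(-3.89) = -48.04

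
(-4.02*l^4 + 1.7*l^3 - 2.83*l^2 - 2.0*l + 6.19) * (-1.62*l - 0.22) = 6.5124*l^5 - 1.8696*l^4 + 4.2106*l^3 + 3.8626*l^2 - 9.5878*l - 1.3618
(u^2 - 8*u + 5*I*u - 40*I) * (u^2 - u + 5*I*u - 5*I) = u^4 - 9*u^3 + 10*I*u^3 - 17*u^2 - 90*I*u^2 + 225*u + 80*I*u - 200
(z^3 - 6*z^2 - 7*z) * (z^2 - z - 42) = z^5 - 7*z^4 - 43*z^3 + 259*z^2 + 294*z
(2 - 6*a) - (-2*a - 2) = 4 - 4*a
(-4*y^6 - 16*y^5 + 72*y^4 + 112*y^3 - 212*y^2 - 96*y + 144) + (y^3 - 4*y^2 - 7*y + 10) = -4*y^6 - 16*y^5 + 72*y^4 + 113*y^3 - 216*y^2 - 103*y + 154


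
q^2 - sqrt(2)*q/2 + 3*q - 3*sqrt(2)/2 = (q + 3)*(q - sqrt(2)/2)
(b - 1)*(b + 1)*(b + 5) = b^3 + 5*b^2 - b - 5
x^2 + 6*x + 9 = (x + 3)^2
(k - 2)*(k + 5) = k^2 + 3*k - 10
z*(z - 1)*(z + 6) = z^3 + 5*z^2 - 6*z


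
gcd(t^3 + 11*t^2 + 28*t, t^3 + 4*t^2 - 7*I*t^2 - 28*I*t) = t^2 + 4*t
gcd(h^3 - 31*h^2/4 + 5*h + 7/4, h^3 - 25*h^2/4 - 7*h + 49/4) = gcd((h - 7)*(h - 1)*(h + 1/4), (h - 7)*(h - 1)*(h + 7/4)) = h^2 - 8*h + 7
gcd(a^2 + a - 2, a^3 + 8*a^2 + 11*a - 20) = a - 1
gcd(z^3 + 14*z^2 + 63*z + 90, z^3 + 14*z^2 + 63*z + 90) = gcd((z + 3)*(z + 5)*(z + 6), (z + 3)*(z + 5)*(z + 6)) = z^3 + 14*z^2 + 63*z + 90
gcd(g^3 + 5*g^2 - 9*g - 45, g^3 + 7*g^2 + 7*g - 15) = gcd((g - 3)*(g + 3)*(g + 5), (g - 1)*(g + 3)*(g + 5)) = g^2 + 8*g + 15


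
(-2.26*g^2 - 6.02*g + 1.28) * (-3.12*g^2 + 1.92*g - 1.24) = 7.0512*g^4 + 14.4432*g^3 - 12.7496*g^2 + 9.9224*g - 1.5872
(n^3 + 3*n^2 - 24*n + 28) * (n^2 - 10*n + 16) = n^5 - 7*n^4 - 38*n^3 + 316*n^2 - 664*n + 448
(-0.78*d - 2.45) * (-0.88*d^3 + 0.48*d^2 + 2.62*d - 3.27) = 0.6864*d^4 + 1.7816*d^3 - 3.2196*d^2 - 3.8684*d + 8.0115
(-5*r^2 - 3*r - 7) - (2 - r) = -5*r^2 - 2*r - 9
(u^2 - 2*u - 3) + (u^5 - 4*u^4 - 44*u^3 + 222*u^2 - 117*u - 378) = u^5 - 4*u^4 - 44*u^3 + 223*u^2 - 119*u - 381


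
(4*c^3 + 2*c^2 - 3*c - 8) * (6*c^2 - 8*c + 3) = 24*c^5 - 20*c^4 - 22*c^3 - 18*c^2 + 55*c - 24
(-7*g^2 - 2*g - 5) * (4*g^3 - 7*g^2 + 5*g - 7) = -28*g^5 + 41*g^4 - 41*g^3 + 74*g^2 - 11*g + 35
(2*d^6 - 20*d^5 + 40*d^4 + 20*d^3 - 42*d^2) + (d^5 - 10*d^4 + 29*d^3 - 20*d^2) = 2*d^6 - 19*d^5 + 30*d^4 + 49*d^3 - 62*d^2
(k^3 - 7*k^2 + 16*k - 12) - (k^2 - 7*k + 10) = k^3 - 8*k^2 + 23*k - 22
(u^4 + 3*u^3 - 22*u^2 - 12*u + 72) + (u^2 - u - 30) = u^4 + 3*u^3 - 21*u^2 - 13*u + 42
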